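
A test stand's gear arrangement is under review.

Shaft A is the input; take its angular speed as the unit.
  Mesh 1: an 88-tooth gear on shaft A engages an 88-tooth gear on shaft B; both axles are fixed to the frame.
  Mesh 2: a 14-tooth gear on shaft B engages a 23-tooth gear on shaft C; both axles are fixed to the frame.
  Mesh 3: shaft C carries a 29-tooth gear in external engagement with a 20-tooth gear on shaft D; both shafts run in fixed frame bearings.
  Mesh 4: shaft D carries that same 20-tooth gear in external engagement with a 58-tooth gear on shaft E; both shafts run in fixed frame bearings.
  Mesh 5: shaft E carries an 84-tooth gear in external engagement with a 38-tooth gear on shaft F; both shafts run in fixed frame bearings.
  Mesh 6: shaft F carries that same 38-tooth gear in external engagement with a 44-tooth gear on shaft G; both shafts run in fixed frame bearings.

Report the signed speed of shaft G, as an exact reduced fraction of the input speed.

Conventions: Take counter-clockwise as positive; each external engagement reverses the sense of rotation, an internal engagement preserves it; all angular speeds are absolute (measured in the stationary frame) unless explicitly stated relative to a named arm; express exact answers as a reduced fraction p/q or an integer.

6-mesh fixed-axis compound train (all bearings frame-fixed)
mesh 1 [88T→88T]: |ω|/ω_in = 1×88/88 = 1, sense flips to −
mesh 2 [14T→23T]: |ω|/ω_in = 1×14/23 = 14/23, sense flips to +
mesh 3 [29T→20T]: |ω|/ω_in = (14/23)×29/20 = 203/230, sense flips to −
mesh 4 [20T→58T]: |ω|/ω_in = (203/230)×20/58 = 7/23, sense flips to +
mesh 5 [84T→38T]: |ω|/ω_in = (7/23)×84/38 = 294/437, sense flips to −
mesh 6 [38T→44T]: |ω|/ω_in = (294/437)×38/44 = 147/253, sense flips to +
signed output speed (× input speed) = 147/253

147/253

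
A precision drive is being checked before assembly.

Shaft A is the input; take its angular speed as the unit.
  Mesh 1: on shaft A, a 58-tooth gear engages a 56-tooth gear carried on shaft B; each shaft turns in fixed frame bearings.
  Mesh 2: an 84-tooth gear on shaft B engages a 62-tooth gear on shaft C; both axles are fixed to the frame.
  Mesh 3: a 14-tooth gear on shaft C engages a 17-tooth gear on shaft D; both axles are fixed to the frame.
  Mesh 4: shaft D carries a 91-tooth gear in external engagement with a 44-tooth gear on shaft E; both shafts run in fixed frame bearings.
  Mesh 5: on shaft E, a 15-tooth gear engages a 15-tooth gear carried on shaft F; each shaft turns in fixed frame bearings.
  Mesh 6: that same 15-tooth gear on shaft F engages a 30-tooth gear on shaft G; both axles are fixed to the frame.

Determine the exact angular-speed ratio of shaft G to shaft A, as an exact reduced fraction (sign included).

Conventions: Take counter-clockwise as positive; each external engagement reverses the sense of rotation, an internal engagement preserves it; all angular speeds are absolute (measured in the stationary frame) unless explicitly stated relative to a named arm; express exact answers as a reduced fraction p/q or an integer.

55419/46376

class = fixed-axis compound train [6 meshes; 6 ratios multiply, 6 sense flips]
mesh 1 [58T→56T]: running ratio 29/28, sense −
mesh 2 [84T→62T]: running ratio 87/62, sense +
mesh 3 [14T→17T]: running ratio 609/527, sense −
mesh 4 [91T→44T]: running ratio 55419/23188, sense +
mesh 5 [15T→15T]: running ratio 55419/23188, sense −
mesh 6 [15T→30T]: running ratio 55419/46376, sense +
ω_out/ω_in = 55419/46376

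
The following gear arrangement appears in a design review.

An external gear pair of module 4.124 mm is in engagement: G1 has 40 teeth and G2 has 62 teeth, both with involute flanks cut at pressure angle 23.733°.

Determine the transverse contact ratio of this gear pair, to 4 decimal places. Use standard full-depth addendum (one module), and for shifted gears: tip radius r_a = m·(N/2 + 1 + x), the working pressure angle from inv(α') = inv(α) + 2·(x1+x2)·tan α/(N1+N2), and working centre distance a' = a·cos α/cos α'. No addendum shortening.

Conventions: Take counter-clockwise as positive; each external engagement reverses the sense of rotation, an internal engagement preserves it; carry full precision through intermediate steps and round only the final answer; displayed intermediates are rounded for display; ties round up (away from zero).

single-mesh involute tooth geometry (40T engaging 62T at module 4.124)
base radii: r_b1 = 75.504744, r_b2 = 117.032353
tip radii: r_a1 = 86.604000, r_a2 = 131.968000
no profile shift: α' = α, a' = a
action lengths: √(r_a1²−r_b1²) = 42.417997, √(r_a2²−r_b2²) = 60.983452
base pitch p_b = π·m·cos α = 11.860257
CR = (42.417997 + 60.983452 − 210.324000·sin 23.73300°)/11.860257 = 1.581018
contact ratio ≈ 1.5810

1.5810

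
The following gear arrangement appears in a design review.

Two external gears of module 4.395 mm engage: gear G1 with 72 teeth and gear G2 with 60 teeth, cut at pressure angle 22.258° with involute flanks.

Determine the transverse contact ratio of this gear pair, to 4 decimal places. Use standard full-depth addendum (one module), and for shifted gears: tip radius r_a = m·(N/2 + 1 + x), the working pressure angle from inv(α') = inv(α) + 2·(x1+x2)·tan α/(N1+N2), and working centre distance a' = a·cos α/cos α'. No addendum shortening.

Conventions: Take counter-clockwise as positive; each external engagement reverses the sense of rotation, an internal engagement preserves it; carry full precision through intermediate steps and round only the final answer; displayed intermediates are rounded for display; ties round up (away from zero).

topology: single-mesh involute geometry — m = 4.395, 72T/60T pair
base radii: r_b1 = 146.430652, r_b2 = 122.025543
tip radii: r_a1 = 162.615000, r_a2 = 136.245000
no profile shift: α' = α, a' = a
action lengths: √(r_a1²−r_b1²) = 70.722714, √(r_a2²−r_b2²) = 60.600881
base pitch p_b = π·m·cos α = 12.778485
CR = (70.722714 + 60.600881 − 290.070000·sin 22.25800°)/12.778485 = 1.678721
contact ratio ≈ 1.6787

1.6787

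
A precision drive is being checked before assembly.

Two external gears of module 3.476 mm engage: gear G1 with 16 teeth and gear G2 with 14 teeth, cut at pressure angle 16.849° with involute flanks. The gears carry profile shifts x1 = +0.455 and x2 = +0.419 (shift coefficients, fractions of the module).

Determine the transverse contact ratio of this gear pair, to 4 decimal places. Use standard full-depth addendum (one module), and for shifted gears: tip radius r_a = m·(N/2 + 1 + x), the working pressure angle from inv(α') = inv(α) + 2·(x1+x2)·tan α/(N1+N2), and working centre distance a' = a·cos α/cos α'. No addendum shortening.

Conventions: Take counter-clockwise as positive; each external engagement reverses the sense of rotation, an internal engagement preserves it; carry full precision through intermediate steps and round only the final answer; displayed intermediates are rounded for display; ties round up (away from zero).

single-mesh involute tooth geometry (16T engaging 14T at module 3.476)
base radii: r_b1 = 26.614257, r_b2 = 23.287475
tip radii: r_a1 = 32.865580, r_a2 = 29.264444
inv(α') = inv(16.849°) + 2·(+0.455+0.419)·tan α/(16+14) = 0.02642681  ⇒  α' = 24.02228°
a' = a·cos α / cos α' = 52.1400·cos 16.849°/cos 24.02228° = 54.633708
action lengths: √(r_a1²−r_b1²) = 19.282833, √(r_a2²−r_b2²) = 17.722900
base pitch p_b = π·m·cos α = 10.451394
CR = (19.282833 + 17.722900 − 54.633708·sin 24.02228°)/10.451394 = 1.412711
contact ratio ≈ 1.4127

1.4127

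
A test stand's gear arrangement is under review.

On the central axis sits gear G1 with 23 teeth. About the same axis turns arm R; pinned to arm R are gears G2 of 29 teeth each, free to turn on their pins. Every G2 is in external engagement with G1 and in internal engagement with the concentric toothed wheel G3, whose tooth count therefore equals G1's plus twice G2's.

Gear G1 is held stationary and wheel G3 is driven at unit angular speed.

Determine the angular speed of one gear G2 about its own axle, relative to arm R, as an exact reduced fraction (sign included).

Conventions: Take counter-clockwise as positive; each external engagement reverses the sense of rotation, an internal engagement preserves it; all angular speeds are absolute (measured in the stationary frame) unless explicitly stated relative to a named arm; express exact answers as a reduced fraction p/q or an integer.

planetary set (23T centre, 29T on arm, 81T internal) — Willis relation
ring teeth: 23 + 2·29 = 81
23(ω_sun−ω_arm) = −81(ω_ring−ω_arm),  ω_sun = 0, ω_ring = 1
23(0−ω_arm) = −81(1−ω_arm)  ⇒  104·ω_arm = 81  ⇒  ω_arm = 81/104
sun–planet mesh: 23·(0−81/104) = −29·(ω_p−ω_arm)  ⇒  ω_p−ω_arm = 1863/3016
exact speed ratio = 1863/3016

1863/3016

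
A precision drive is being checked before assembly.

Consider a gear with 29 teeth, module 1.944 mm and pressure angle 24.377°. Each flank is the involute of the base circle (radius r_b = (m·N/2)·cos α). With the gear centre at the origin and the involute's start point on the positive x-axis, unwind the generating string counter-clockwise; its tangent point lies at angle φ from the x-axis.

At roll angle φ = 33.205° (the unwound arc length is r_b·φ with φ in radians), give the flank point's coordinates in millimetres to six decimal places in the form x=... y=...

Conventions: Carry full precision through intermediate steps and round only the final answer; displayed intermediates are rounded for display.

topology: single-mesh involute geometry — m = 1.944, N = 29
pitch radius r_p = m·N/2 = 1.944·29/2 = 28.188000
base radius r_b = r_p·cos α = 28.188000·cos 24.377° = 25.675023
roll angle φ = 33.205° = 0.57953658 rad
x = r_b·(cos φ + φ·sin φ) = 29.631333
y = r_b·(sin φ − φ·cos φ) = 1.610553

x=29.631333 y=1.610553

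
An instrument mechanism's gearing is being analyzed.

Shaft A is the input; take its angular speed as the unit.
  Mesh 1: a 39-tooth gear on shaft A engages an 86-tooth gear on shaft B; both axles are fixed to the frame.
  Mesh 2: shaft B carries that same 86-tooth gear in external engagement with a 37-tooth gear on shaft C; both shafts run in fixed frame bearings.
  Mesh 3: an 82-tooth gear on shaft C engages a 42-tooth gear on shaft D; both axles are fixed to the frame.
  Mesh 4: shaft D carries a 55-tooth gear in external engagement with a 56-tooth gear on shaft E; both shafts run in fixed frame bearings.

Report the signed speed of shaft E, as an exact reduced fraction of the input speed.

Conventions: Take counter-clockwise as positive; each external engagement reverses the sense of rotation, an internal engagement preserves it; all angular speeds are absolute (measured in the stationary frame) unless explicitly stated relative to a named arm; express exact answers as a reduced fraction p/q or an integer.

29315/14504

4-mesh fixed-axis compound train (all bearings frame-fixed)
mesh 1 [39T→86T]: |ω|/ω_in = 1×39/86 = 39/86, sense flips to −
mesh 2 [86T→37T]: |ω|/ω_in = (39/86)×86/37 = 39/37, sense flips to +
mesh 3 [82T→42T]: |ω|/ω_in = (39/37)×82/42 = 533/259, sense flips to −
mesh 4 [55T→56T]: |ω|/ω_in = (533/259)×55/56 = 29315/14504, sense flips to +
signed output speed (× input speed) = 29315/14504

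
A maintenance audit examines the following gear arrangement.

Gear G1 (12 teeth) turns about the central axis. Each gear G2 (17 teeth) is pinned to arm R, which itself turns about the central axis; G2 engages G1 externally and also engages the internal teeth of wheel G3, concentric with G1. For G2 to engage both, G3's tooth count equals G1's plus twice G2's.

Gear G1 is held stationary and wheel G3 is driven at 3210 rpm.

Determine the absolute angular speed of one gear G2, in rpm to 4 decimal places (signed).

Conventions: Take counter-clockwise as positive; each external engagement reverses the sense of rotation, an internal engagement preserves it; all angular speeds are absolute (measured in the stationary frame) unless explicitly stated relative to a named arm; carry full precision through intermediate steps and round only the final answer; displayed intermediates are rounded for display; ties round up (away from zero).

+4342.9412 rpm

topology: planetary set — G1 12T / G2 17T / G3 46T, arm = carrier (Willis)
normalise by the input: solve with ω_ring = 1, then scale by 3210 rpm
ring teeth: 12 + 2·17 = 46
12(ω_sun−ω_arm) = −46(ω_ring−ω_arm),  ω_sun = 0, ω_ring = 1
12(0−ω_arm) = −46(1−ω_arm)  ⇒  58·ω_arm = 46  ⇒  ω_arm = 23/29
sun–planet mesh: 12·(0−23/29) = −17·(ω_p−ω_arm)  ⇒  ω_p−ω_arm = 276/493
ω_p = 23/29 + 276/493 = 23/17
scale: ω_p = 23/17 × 3210 rpm = +4342.9412 rpm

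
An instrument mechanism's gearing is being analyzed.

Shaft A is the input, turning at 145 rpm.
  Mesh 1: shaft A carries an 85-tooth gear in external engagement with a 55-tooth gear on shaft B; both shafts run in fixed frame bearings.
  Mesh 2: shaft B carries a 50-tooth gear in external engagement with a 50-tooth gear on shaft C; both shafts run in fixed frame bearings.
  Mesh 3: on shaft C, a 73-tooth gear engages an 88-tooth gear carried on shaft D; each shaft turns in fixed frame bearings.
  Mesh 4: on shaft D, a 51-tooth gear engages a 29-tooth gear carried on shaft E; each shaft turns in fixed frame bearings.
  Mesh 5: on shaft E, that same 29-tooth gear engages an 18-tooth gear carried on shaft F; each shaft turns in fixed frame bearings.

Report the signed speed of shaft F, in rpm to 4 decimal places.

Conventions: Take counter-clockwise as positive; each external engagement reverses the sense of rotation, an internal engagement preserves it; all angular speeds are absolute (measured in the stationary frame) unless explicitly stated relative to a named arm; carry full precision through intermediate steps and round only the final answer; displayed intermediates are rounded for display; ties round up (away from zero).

recognized (6 fixed axles, 5 meshes): fixed-axis compound train
mesh 1 [85T→55T]: ω = 145.0000×85/55 = 224.0909 rpm, sense flips to −
mesh 2 [50T→50T]: ω = 224.0909×50/50 = 224.0909 rpm, sense flips to +
mesh 3 [73T→88T]: ω = 224.0909×73/88 = 185.8936 rpm, sense flips to −
mesh 4 [51T→29T]: ω = 185.8936×51/29 = 326.9163 rpm, sense flips to +
mesh 5 [29T→18T]: ω = 326.9163×29/18 = 526.6985 rpm, sense flips to −
signed output speed = -526.6985 rpm

-526.6985 rpm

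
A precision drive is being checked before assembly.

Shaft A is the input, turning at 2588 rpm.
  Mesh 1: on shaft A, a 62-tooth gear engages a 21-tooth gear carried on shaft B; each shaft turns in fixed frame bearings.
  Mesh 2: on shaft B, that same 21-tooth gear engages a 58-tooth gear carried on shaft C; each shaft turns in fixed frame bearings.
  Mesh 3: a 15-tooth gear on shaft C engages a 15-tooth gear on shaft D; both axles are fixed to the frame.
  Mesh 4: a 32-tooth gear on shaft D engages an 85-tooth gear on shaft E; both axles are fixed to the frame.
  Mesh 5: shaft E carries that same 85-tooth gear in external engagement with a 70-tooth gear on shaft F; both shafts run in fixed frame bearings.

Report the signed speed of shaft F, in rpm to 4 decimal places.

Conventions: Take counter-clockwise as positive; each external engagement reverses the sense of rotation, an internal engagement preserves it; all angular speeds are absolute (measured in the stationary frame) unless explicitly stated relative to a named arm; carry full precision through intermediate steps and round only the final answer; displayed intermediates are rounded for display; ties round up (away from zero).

topology: fixed-axis compound train — 5 meshes, A→F
mesh 1 [62T→21T]: ω = 2588.0000×62/21 = 7640.7619 rpm, sense flips to −
mesh 2 [21T→58T]: ω = 7640.7619×21/58 = 2766.4828 rpm, sense flips to +
mesh 3 [15T→15T]: ω = 2766.4828×15/15 = 2766.4828 rpm, sense flips to −
mesh 4 [32T→85T]: ω = 2766.4828×32/85 = 1041.4994 rpm, sense flips to +
mesh 5 [85T→70T]: ω = 1041.4994×85/70 = 1264.6778 rpm, sense flips to −
signed output speed = -1264.6778 rpm

-1264.6778 rpm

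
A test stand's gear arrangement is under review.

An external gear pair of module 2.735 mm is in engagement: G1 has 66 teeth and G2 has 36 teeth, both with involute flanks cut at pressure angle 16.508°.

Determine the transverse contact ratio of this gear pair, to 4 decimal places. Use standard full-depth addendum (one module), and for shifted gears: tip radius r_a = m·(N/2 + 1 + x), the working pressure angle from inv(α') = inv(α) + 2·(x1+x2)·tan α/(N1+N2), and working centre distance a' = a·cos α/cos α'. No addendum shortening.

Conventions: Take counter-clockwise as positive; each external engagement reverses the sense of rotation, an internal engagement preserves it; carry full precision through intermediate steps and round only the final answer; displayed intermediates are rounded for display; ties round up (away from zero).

class = single-mesh tooth geometry [involute pair 66T × 36T, m = 2.735]
base radii: r_b1 = 86.534695, r_b2 = 47.200743
tip radii: r_a1 = 92.990000, r_a2 = 51.965000
no profile shift: α' = α, a' = a
action lengths: √(r_a1²−r_b1²) = 34.042424, √(r_a2²−r_b2²) = 21.735940
base pitch p_b = π·m·cos α = 8.238084
CR = (34.042424 + 21.735940 − 139.485000·sin 16.50800°)/8.238084 = 1.959656
contact ratio ≈ 1.9597

1.9597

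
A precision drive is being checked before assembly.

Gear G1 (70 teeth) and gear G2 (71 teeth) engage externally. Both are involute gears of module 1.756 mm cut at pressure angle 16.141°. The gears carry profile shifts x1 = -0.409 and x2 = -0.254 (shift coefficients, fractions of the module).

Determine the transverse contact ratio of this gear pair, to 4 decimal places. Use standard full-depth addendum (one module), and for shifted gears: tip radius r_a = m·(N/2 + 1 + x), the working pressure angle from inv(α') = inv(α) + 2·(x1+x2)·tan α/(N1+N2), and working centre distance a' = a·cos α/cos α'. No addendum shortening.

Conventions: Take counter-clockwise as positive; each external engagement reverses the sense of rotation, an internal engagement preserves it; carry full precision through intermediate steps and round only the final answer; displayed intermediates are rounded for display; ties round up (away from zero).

recognized (one external pair, fixed centres): single-mesh tooth geometry, m = 1.756, N1 = 70, N2 = 71
base radii: r_b1 = 59.037275, r_b2 = 59.880665
tip radii: r_a1 = 62.497796, r_a2 = 63.647976
inv(α') = inv(16.141°) + 2·(-0.409-0.254)·tan α/(70+71) = 0.00497524  ⇒  α' = 13.99386°
a' = a·cos α / cos α' = 123.7980·cos 16.141°/cos 13.99386° = 122.555174
action lengths: √(r_a1²−r_b1²) = 20.507916, √(r_a2²−r_b2²) = 21.572455
base pitch p_b = π·m·cos α = 5.299173
CR = (20.507916 + 21.572455 − 122.555174·sin 13.99386°)/5.299173 = 2.348355
contact ratio ≈ 2.3484

2.3484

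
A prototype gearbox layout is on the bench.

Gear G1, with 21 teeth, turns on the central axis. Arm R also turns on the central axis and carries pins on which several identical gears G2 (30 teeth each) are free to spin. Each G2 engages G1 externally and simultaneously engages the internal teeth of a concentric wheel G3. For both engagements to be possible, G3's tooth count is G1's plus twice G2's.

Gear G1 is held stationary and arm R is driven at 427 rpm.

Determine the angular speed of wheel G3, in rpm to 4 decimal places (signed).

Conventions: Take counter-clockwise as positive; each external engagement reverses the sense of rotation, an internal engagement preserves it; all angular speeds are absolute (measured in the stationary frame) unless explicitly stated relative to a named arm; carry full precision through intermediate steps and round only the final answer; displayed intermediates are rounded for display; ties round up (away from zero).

planetary set (21T centre, 30T on arm, 81T internal) — Willis relation
normalise by the input: solve with ω_arm = 1, then scale by 427 rpm
ring teeth: 21 + 2·30 = 81
21(ω_sun−ω_arm) = −81(ω_ring−ω_arm),  ω_sun = 0, ω_arm = 1
ω_ring = 1 − (21/81)(0−1) = 34/27
scale: ω_ring = 34/27 × 427 rpm = +537.7037 rpm

+537.7037 rpm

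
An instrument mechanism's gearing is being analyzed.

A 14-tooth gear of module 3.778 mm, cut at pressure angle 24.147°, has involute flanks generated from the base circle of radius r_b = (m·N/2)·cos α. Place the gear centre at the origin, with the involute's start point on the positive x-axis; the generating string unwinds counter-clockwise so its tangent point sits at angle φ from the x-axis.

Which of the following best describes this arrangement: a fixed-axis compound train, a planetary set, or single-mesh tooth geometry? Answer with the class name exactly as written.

topology: single-mesh involute geometry — m = 3.778, N = 14
classification: single-mesh tooth geometry

single-mesh tooth geometry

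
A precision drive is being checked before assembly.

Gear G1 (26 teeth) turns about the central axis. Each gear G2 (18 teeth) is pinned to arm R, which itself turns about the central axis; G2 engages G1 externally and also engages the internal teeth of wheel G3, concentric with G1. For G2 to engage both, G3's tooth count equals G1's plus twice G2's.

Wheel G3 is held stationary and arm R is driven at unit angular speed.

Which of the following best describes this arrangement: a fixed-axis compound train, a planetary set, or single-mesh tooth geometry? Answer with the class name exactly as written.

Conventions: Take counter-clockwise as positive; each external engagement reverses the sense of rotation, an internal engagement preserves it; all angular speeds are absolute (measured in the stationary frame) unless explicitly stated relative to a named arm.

planetary set (26T centre, 18T on arm, 62T internal) — Willis relation
classification: planetary set

planetary set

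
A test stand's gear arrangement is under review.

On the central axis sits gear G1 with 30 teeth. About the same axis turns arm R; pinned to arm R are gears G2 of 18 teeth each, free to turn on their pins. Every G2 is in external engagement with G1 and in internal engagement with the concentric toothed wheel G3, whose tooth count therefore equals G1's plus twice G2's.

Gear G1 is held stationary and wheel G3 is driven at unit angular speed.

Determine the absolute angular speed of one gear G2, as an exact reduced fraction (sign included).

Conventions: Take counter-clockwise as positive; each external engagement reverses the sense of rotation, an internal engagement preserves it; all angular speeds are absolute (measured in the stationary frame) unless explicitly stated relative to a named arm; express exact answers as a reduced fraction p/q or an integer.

11/6

planetary set (30T centre, 18T on arm, 66T internal) — Willis relation
ring teeth: 30 + 2·18 = 66
30(ω_sun−ω_arm) = −66(ω_ring−ω_arm),  ω_sun = 0, ω_ring = 1
30(0−ω_arm) = −66(1−ω_arm)  ⇒  96·ω_arm = 66  ⇒  ω_arm = 11/16
sun–planet mesh: 30·(0−11/16) = −18·(ω_p−ω_arm)  ⇒  ω_p−ω_arm = 55/48
ω_p = 11/16 + 55/48 = 11/6
exact speed ratio = 11/6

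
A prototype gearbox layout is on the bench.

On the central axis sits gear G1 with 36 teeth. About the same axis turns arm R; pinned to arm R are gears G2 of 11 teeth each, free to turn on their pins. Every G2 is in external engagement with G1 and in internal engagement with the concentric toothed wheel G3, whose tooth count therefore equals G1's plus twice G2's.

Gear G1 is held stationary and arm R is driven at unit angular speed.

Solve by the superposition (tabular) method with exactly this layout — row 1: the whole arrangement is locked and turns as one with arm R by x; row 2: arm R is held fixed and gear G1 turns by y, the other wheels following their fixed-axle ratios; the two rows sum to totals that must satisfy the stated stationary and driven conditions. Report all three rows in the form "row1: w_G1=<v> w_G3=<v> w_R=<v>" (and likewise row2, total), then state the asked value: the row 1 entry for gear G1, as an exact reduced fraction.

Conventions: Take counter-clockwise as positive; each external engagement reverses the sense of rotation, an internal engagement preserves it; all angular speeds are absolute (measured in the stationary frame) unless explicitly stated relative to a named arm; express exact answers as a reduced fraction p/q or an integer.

topology: planetary set — G1 36T / G2 11T / G3 58T, arm = carrier (Willis)
row 1 (train locked, turned with arm): all members turn x
superposition row 2 [arm held]: sun y, ring −(36/58)·y, arm 0
boundary: total ω_sun = x + y = 0 and total ω_arm = x = 1  ⇒  y = -1, x = 1
row 2 ring = −(36/58)·(-1) = 18/29
totals (row 1 + row 2): sun 1 + (-1) = 0, ring 1 + 18/29 = 47/29, arm 1 + 0 = 1
asked cell (row1, sun) = 1

row1: w_G1=1 w_G3=1 w_R=1
row2: w_G1=-1 w_G3=18/29 w_R=0
total: w_G1=0 w_G3=47/29 w_R=1
asked value: 1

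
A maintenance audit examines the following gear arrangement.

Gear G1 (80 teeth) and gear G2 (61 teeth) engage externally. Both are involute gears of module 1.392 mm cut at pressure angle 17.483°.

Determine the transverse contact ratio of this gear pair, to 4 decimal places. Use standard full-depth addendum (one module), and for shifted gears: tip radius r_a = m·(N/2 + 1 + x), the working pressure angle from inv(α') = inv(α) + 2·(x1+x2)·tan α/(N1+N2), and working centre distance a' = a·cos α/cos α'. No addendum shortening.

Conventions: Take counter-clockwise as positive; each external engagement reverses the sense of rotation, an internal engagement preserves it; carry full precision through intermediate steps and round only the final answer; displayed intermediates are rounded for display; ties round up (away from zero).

topology: single-mesh involute geometry — m = 1.392, 80T/61T pair
base radii: r_b1 = 53.107925, r_b2 = 40.494793
tip radii: r_a1 = 57.072000, r_a2 = 43.848000
no profile shift: α' = α, a' = a
action lengths: √(r_a1²−r_b1²) = 20.898839, √(r_a2²−r_b2²) = 16.817219
base pitch p_b = π·m·cos α = 4.171087
CR = (20.898839 + 16.817219 − 98.136000·sin 17.48300°)/4.171087 = 1.974009
contact ratio ≈ 1.9740

1.9740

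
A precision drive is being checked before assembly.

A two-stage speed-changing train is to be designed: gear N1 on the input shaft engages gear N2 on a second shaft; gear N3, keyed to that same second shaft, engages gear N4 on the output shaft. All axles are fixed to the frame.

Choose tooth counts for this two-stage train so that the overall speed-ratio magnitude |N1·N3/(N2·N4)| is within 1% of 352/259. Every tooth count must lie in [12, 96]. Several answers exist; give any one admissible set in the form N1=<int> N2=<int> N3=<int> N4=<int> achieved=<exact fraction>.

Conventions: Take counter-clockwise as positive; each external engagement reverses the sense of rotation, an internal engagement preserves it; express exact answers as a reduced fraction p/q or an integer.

N1=16 N2=14 N3=44 N4=37 achieved=352/259

design class (target 352/259): fixed-axis compound train
target = 352/259 in lowest terms: an exact hit needs N1·N3 = k·352 and N2·N4 = k·259 for one integer k, every count in [12, 96]; additionally prefer no 1:1 stage (N1 ≠ N2, N3 ≠ N4)
k = 1: no 1:1-free in-range split of k·352 and k·259 into factor pairs; take k = 2
k = 2: N1·N3 = 704 = 16·44, N2·N4 = 518 = 14·37
achieved = 16·44/(14·37) = 352/259; |achieved − target| = 0 ≤ 88/6475 ✓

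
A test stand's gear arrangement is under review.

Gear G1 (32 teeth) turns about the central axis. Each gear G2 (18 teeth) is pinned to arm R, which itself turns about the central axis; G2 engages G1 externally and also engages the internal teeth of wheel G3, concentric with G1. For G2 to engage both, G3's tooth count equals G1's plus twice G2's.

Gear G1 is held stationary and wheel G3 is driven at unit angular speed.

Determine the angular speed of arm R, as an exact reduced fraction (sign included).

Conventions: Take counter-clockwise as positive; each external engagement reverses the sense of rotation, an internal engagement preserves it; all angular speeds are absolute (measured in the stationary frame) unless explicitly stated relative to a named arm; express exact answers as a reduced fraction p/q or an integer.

17/25

recognized (axles ride arm R): planetary set, 32/18/68 teeth
ring teeth: 32 + 2·18 = 68
32(ω_sun−ω_arm) = −68(ω_ring−ω_arm),  ω_sun = 0, ω_ring = 1
32(0−ω_arm) = −68(1−ω_arm)  ⇒  100·ω_arm = 68  ⇒  ω_arm = 17/25
exact speed ratio = 17/25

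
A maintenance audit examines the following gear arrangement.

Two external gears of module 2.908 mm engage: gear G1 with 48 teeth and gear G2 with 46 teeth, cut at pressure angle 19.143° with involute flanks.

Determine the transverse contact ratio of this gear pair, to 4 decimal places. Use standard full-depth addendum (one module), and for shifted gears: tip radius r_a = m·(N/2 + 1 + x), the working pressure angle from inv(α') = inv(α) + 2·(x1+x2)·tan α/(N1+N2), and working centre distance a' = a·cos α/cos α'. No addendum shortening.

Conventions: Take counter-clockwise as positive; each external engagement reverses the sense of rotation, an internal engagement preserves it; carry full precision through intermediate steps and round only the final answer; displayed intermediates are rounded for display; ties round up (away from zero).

class = single-mesh tooth geometry [involute pair 48T × 46T, m = 2.908]
base radii: r_b1 = 65.932717, r_b2 = 63.185520
tip radii: r_a1 = 72.700000, r_a2 = 69.792000
no profile shift: α' = α, a' = a
action lengths: √(r_a1²−r_b1²) = 30.629510, √(r_a2²−r_b2²) = 29.639725
base pitch p_b = π·m·cos α = 8.630572
CR = (30.629510 + 29.639725 − 136.676000·sin 19.14300°)/8.630572 = 1.790088
contact ratio ≈ 1.7901

1.7901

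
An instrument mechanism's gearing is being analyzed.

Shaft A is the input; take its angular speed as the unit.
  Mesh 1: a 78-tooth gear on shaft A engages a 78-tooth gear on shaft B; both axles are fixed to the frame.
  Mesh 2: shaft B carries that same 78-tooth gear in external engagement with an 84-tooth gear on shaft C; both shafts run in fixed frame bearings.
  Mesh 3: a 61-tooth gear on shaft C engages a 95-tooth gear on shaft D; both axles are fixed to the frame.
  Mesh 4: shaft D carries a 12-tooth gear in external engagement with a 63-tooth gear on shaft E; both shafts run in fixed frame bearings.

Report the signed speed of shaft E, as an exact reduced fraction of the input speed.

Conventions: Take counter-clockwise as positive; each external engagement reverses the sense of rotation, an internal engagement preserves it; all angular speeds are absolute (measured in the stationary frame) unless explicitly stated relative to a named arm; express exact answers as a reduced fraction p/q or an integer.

4-mesh fixed-axis compound train (all bearings frame-fixed)
mesh 1 [78T→78T]: |ω|/ω_in = 1×78/78 = 1, sense flips to −
mesh 2 [78T→84T]: |ω|/ω_in = 1×78/84 = 13/14, sense flips to +
mesh 3 [61T→95T]: |ω|/ω_in = (13/14)×61/95 = 793/1330, sense flips to −
mesh 4 [12T→63T]: |ω|/ω_in = (793/1330)×12/63 = 1586/13965, sense flips to +
signed output speed (× input speed) = 1586/13965

1586/13965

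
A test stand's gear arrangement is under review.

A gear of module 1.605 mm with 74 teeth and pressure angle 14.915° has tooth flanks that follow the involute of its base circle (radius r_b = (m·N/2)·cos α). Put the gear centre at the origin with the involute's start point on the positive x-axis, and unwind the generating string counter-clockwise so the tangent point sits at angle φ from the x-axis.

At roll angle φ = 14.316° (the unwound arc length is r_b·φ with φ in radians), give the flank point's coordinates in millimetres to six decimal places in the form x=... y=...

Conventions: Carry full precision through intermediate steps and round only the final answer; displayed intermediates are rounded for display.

x=59.147652 y=0.296521

recognized (one wheel, involute flank): single-mesh tooth geometry, m = 1.605, N = 74
pitch radius r_p = m·N/2 = 1.605·74/2 = 59.385000
base radius r_b = r_p·cos α = 59.385000·cos 14.915° = 57.384244
roll angle φ = 14.316° = 0.24986134 rad
x = r_b·(cos φ + φ·sin φ) = 59.147652
y = r_b·(sin φ − φ·cos φ) = 0.296521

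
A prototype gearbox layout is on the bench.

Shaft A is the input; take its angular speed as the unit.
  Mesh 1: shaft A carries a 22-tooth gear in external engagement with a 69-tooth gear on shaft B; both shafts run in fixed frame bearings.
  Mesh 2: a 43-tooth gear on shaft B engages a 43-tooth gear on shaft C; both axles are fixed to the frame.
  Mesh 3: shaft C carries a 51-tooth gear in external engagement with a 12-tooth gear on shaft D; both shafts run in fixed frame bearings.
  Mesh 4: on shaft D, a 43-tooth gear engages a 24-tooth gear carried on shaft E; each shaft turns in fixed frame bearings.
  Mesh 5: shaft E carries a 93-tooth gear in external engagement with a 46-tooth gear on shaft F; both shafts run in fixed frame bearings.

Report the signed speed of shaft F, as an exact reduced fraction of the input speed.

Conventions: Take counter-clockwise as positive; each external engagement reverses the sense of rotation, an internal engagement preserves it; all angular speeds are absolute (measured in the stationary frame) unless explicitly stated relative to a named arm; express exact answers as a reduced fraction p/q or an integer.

5-mesh fixed-axis compound train (all bearings frame-fixed)
mesh 1 [22T→69T]: |ω|/ω_in = 1×22/69 = 22/69, sense flips to −
mesh 2 [43T→43T]: |ω|/ω_in = (22/69)×43/43 = 22/69, sense flips to +
mesh 3 [51T→12T]: |ω|/ω_in = (22/69)×51/12 = 187/138, sense flips to −
mesh 4 [43T→24T]: |ω|/ω_in = (187/138)×43/24 = 8041/3312, sense flips to +
mesh 5 [93T→46T]: |ω|/ω_in = (8041/3312)×93/46 = 249271/50784, sense flips to −
signed output speed (× input speed) = -249271/50784

-249271/50784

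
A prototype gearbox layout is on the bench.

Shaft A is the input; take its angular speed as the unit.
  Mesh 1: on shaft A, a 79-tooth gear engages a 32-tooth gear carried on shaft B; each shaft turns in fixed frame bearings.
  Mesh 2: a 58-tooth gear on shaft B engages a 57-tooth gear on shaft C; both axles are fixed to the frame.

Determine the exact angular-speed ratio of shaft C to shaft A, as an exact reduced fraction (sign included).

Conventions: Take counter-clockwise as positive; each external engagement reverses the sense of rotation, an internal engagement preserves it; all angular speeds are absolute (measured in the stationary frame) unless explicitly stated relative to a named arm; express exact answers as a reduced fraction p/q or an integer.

2291/912

class = fixed-axis compound train [2 meshes; 2 ratios multiply, 2 sense flips]
mesh 1 [79T→32T]: running ratio 79/32, sense −
mesh 2 [58T→57T]: running ratio 2291/912, sense +
ω_out/ω_in = 2291/912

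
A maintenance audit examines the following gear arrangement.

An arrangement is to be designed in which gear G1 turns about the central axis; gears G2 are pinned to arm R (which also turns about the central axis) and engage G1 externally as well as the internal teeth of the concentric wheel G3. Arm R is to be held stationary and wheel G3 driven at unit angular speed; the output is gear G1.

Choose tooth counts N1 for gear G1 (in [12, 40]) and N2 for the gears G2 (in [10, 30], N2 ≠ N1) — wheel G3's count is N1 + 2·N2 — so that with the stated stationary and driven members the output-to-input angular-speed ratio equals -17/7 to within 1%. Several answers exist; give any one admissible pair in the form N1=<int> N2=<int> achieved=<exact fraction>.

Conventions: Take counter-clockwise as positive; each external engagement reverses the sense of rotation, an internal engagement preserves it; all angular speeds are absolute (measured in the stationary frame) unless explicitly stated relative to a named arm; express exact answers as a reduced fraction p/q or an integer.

design class (target -17/7): planetary set
Willis with ω_arm = 0: ω_sun/ω_ring = −N3/N1; set equal to -17/7  ⇒  N3/N1 = −(-17/7) = 17/7
N3 = N1 + 2·N2  ⇒  N2/N1 = (N3/N1 − 1)/2 = (17/7 − 1)/2 = 5/7
smallest multiple with N1 ≥ 12 and N2 ≥ 10: k = 2  ⇒  N1 = 2·7 = 14, N2 = 2·5 = 10 (N1 ≤ 40, N2 ≤ 30, N2 ≠ N1 ✓), N3 = 14 + 2·10 = 34
check: −N3/N1 with N1 = 14, N3 = 34 gives -17/7; |achieved − target| = 0 ≤ 17/700 ✓

N1=14 N2=10 achieved=-17/7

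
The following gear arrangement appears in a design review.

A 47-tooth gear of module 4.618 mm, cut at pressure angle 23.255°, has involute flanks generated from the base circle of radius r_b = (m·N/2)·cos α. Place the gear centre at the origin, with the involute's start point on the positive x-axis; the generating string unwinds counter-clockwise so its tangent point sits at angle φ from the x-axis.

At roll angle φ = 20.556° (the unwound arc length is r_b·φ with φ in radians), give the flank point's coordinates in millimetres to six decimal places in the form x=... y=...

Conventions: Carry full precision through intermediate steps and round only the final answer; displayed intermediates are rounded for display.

x=105.918108 y=1.515126

single-mesh involute tooth geometry (47T wheel at module 4.618)
pitch radius r_p = m·N/2 = 4.618·47/2 = 108.523000
base radius r_b = r_p·cos α = 108.523000·cos 23.255° = 99.706240
roll angle φ = 20.556° = 0.35876988 rad
x = r_b·(cos φ + φ·sin φ) = 105.918108
y = r_b·(sin φ − φ·cos φ) = 1.515126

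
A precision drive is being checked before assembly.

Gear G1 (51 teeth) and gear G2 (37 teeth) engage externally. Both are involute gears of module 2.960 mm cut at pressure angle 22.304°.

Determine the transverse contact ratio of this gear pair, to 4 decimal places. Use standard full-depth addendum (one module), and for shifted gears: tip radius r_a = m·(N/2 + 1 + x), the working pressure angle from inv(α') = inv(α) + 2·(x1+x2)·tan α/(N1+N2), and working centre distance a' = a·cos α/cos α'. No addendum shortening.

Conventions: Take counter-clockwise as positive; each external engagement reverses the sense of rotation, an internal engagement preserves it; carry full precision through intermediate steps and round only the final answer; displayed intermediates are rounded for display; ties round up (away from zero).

recognized (one external pair, fixed centres): single-mesh tooth geometry, m = 2.960, N1 = 51, N2 = 37
base radii: r_b1 = 69.832830, r_b2 = 50.663033
tip radii: r_a1 = 78.440000, r_a2 = 57.720000
no profile shift: α' = α, a' = a
action lengths: √(r_a1²−r_b1²) = 35.724074, √(r_a2²−r_b2²) = 27.656020
base pitch p_b = π·m·cos α = 8.603385
CR = (35.724074 + 27.656020 − 130.240000·sin 22.30400°)/8.603385 = 1.621607
contact ratio ≈ 1.6216

1.6216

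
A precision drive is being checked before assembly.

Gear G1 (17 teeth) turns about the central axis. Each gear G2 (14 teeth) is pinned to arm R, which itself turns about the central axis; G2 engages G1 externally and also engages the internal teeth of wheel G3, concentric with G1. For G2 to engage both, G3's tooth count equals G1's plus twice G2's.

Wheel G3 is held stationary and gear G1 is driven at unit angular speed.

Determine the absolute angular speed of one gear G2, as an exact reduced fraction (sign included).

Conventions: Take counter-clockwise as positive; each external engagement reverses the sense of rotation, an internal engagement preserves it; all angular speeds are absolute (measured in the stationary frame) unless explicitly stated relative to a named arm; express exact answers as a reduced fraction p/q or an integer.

-17/28

recognized (axles ride arm R): planetary set, 17/14/45 teeth
ring teeth: 17 + 2·14 = 45
17(ω_sun−ω_arm) = −45(ω_ring−ω_arm),  ω_ring = 0, ω_sun = 1
17(1−ω_arm) = −45(0−ω_arm)  ⇒  62·ω_arm = 17  ⇒  ω_arm = 17/62
sun–planet mesh: 17·(1−17/62) = −14·(ω_p−ω_arm)  ⇒  ω_p−ω_arm = -765/868
ω_p = 17/62 − 765/868 = -17/28
exact speed ratio = -17/28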